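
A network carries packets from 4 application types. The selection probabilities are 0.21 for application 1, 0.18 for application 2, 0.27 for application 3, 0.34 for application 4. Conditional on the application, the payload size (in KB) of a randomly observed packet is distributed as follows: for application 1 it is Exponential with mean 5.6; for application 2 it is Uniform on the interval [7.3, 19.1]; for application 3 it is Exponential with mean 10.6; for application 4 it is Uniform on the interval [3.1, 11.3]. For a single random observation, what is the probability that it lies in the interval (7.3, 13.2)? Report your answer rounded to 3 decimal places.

Conditional on each application, P(7.3 < X < 13.2): 1: 0.17687; 2: 0.5; 3: 0.21438; 4: 0.487805.
By total probability, P(7.3 < X < 13.2) = 0.21·0.17687 + 0.18·0.5 + 0.27·0.21438 + 0.34·0.487805 = 0.350879.

0.351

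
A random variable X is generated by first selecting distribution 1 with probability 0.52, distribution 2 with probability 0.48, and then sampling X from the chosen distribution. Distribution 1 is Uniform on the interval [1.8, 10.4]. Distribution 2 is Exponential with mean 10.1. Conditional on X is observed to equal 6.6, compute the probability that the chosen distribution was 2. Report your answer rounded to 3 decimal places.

0.290

Likelihoods f(6.6 | ·): 1: 0.116279; 2: 0.0515089.
Posterior ∝ prior × likelihood. Numerator for 2: 0.48·0.0515089 = 0.0247243.
Normalizing constant: 0.52·0.116279 + 0.48·0.0515089 = 0.0851894.
P(2 | observation) = 0.0247243 / 0.0851894 = 0.290227.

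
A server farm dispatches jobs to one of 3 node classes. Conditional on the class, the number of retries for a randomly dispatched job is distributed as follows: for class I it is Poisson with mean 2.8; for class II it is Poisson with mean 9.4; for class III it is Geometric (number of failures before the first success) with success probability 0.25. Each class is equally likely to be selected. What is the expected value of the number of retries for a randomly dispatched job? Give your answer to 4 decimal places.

5.0667

Component means — I: 2.8; II: 9.4; III: 3.
E[X] = 0.333333·2.8 + 0.333333·9.4 + 0.333333·3 = 5.06667.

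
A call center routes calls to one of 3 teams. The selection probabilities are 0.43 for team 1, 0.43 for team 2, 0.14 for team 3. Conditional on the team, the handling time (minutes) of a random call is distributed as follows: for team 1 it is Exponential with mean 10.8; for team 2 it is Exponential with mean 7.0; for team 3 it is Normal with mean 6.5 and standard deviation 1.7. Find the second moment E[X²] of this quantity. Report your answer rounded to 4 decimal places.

148.7700

For each component E[X²] = Var + (mean)², giving 1: 233.28; 2: 98; 3: 45.14.
Overall E[X²] = 0.43·233.28 + 0.43·98 + 0.14·45.14 = 148.77.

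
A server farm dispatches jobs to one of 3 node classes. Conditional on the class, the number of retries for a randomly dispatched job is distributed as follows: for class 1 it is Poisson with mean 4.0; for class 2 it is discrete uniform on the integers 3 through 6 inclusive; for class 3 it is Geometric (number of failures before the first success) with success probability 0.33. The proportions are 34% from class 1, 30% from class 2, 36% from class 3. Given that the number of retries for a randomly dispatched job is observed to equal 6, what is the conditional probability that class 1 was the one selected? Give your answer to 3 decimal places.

Likelihoods P(X=6 | ·): 1: 0.104196; 2: 0.25; 3: 0.0298513.
Posterior ∝ prior × likelihood. Numerator for 1: 0.34·0.104196 = 0.0354265.
Normalizing constant: 0.34·0.104196 + 0.3·0.25 + 0.36·0.0298513 = 0.121173.
P(1 | observation) = 0.0354265 / 0.121173 = 0.292363.

0.292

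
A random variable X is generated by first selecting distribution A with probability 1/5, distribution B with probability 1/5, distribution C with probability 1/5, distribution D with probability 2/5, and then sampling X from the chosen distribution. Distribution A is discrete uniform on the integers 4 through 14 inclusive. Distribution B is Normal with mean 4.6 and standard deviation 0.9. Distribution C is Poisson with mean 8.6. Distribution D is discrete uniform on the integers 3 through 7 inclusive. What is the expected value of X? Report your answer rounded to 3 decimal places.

Component means — A: 9; B: 4.6; C: 8.6; D: 5.
E[X] = 0.2·9 + 0.2·4.6 + 0.2·8.6 + 0.4·5 = 6.44.

6.440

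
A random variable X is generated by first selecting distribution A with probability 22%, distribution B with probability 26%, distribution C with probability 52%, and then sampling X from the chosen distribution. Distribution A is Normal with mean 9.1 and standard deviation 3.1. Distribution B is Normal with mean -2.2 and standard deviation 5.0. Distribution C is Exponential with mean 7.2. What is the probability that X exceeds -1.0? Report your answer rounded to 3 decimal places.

0.845

Conditional on each component, P(X > -1.0): A: 0.999439; B: 0.405165; C: 1.
By total probability, P(X > -1.0) = 0.22·0.999439 + 0.26·0.405165 + 0.52·1 = 0.84522.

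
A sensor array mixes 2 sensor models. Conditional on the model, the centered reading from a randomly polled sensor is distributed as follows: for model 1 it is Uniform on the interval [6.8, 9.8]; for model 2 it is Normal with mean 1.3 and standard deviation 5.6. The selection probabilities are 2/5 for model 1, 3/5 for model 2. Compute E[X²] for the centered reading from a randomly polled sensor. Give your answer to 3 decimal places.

47.686

For each component E[X²] = Var + (mean)², giving 1: 69.64; 2: 33.05.
Overall E[X²] = 0.4·69.64 + 0.6·33.05 = 47.686.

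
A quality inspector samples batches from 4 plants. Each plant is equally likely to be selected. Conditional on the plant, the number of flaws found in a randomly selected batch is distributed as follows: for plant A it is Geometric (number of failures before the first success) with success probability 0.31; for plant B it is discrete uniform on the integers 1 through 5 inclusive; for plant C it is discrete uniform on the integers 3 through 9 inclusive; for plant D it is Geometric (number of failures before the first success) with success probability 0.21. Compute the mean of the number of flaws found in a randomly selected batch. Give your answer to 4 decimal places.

Component means — A: 2.22581; B: 3; C: 6; D: 3.7619.
E[X] = 0.25·2.22581 + 0.25·3 + 0.25·6 + 0.25·3.7619 = 3.74693.

3.7469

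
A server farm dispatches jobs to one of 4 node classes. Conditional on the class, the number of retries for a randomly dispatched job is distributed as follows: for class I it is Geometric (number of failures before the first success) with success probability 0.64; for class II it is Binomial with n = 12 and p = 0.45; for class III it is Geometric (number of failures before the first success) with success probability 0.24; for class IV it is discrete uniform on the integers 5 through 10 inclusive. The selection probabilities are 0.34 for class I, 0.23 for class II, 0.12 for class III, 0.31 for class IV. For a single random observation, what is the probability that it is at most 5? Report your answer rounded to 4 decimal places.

0.6090

Conditional on each class, P(X ≤ 5): I: 0.997823; II: 0.52693; III: 0.8073; IV: 0.166667.
By total probability, P(X ≤ 5) = 0.34·0.997823 + 0.23·0.52693 + 0.12·0.8073 + 0.31·0.166667 = 0.608997.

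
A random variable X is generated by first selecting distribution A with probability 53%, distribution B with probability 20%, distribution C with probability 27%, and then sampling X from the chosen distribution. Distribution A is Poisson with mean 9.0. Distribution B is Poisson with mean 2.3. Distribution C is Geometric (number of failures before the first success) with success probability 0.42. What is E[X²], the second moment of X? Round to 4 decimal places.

For each component E[X²] = Var + (mean)², giving A: 90; B: 7.59; C: 5.19501.
Overall E[X²] = 0.53·90 + 0.2·7.59 + 0.27·5.19501 = 50.6207.

50.6207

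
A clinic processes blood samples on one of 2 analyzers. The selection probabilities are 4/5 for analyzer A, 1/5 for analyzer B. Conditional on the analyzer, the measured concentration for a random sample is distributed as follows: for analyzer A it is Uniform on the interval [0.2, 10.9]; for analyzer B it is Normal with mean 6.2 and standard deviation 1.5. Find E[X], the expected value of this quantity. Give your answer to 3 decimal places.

Component means — A: 5.55; B: 6.2.
E[X] = 0.8·5.55 + 0.2·6.2 = 5.68.

5.680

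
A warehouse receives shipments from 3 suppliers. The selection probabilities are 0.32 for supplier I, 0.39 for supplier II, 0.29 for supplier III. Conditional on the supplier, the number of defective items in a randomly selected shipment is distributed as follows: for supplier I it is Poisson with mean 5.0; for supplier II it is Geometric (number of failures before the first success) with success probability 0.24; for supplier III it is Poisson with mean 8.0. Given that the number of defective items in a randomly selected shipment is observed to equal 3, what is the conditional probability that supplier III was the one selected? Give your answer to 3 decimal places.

0.088

Likelihoods P(X=3 | ·): I: 0.140374; II: 0.105354; III: 0.0286261.
Posterior ∝ prior × likelihood. Numerator for III: 0.29·0.0286261 = 0.00830158.
Normalizing constant: 0.32·0.140374 + 0.39·0.105354 + 0.29·0.0286261 = 0.0943094.
P(III | observation) = 0.00830158 / 0.0943094 = 0.088025.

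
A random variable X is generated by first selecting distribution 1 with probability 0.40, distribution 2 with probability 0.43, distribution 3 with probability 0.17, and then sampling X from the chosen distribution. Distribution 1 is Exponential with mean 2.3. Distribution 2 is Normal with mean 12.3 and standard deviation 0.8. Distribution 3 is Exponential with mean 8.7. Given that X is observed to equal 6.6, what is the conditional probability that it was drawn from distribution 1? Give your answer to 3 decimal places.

0.519

Likelihoods f(6.6 | ·): 1: 0.0246624; 2: 4.72286e-12; 3: 0.053829.
Posterior ∝ prior × likelihood. Numerator for 1: 0.4·0.0246624 = 0.00986497.
Normalizing constant: 0.4·0.0246624 + 0.43·4.72286e-12 + 0.17·0.053829 = 0.0190159.
P(1 | observation) = 0.00986497 / 0.0190159 = 0.518775.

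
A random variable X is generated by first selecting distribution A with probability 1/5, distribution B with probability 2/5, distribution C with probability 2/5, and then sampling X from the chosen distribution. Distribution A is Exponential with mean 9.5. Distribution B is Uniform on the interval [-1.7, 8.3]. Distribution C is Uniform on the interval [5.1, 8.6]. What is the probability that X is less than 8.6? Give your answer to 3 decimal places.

0.919

Conditional on each component, P(X < 8.6): A: 0.595565; B: 1; C: 1.
By total probability, P(X < 8.6) = 0.2·0.595565 + 0.4·1 + 0.4·1 = 0.919113.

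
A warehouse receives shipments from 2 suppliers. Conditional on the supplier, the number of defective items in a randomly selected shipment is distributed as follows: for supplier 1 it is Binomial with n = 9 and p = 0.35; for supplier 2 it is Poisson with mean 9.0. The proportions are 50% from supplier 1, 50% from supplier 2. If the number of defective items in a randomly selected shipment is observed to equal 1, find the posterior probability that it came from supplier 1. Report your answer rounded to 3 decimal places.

0.989

Likelihoods P(X=1 | ·): 1: 0.100373; 2: 0.00111069.
Posterior ∝ prior × likelihood. Numerator for 1: 0.5·0.100373 = 0.0501866.
Normalizing constant: 0.5·0.100373 + 0.5·0.00111069 = 0.0507419.
P(1 | observation) = 0.0501866 / 0.0507419 = 0.989056.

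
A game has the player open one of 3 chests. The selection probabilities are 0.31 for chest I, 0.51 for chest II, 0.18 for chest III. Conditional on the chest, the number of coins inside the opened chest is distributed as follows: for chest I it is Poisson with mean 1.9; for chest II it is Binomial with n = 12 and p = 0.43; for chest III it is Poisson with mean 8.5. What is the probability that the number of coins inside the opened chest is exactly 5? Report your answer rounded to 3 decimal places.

Conditional on each chest, P(X = 5): I: 0.0308622; II: 0.22761; III: 0.0752333.
By total probability, P(X = 5) = 0.31·0.0308622 + 0.51·0.22761 + 0.18·0.0752333 = 0.13919.

0.139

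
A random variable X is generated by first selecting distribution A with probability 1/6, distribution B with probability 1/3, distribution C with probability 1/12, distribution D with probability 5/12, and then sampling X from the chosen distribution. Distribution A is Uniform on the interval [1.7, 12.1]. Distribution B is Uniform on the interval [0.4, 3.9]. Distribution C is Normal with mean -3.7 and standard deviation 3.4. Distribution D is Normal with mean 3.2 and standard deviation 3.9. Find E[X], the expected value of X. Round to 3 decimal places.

2.892

Component means — A: 6.9; B: 2.15; C: -3.7; D: 3.2.
E[X] = 0.166667·6.9 + 0.333333·2.15 + 0.0833333·-3.7 + 0.416667·3.2 = 2.89167.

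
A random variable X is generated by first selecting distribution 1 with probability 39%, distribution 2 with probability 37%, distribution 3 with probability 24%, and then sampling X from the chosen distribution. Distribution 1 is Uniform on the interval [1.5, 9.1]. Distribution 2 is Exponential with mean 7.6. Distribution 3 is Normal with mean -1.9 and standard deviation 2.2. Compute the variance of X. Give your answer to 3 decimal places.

38.040

Per component, 1: μ=5.3, E[X²]=32.9033; 2: μ=7.6, E[X²]=115.52; 3: μ=-1.9, E[X²]=8.45.
E[X] = 0.39·5.3 + 0.37·7.6 + 0.24·-1.9 = 4.423.
E[X²] = 0.39·32.9033 + 0.37·115.52 + 0.24·8.45 = 57.6027.
Var(X) = E[X²] − (E[X])² = 57.6027 − 19.5629 = 38.0398.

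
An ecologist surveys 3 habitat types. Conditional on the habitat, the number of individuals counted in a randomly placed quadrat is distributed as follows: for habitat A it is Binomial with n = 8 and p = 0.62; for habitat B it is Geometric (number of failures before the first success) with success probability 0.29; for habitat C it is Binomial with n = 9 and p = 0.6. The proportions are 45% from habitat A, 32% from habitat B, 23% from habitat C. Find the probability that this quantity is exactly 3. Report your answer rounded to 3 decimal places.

0.098

Conditional on each habitat, P(X = 3): A: 0.10575; B: 0.103794; C: 0.0743178.
By total probability, P(X = 3) = 0.45·0.10575 + 0.32·0.103794 + 0.23·0.0743178 = 0.0978948.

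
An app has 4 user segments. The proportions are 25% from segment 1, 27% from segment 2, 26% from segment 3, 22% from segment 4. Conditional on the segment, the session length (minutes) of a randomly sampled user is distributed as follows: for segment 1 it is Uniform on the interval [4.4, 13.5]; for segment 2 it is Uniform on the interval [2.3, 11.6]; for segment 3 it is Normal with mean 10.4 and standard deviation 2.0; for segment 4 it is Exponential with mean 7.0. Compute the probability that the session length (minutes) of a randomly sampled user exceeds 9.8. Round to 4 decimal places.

0.3688

Conditional on each segment, P(X > 9.8): 1: 0.406593; 2: 0.193548; 3: 0.617911; 4: 0.246597.
By total probability, P(X > 9.8) = 0.25·0.406593 + 0.27·0.193548 + 0.26·0.617911 + 0.22·0.246597 = 0.368815.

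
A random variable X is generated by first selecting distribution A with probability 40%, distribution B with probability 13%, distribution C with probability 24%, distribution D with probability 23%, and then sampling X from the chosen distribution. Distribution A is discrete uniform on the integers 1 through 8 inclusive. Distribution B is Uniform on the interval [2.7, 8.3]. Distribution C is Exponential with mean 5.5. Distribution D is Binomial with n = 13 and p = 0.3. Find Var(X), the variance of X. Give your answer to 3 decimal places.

Per component, A: μ=4.5, E[X²]=25.5; B: μ=5.5, E[X²]=32.8633; C: μ=5.5, E[X²]=60.5; D: μ=3.9, E[X²]=17.94.
E[X] = 0.4·4.5 + 0.13·5.5 + 0.24·5.5 + 0.23·3.9 = 4.732.
E[X²] = 0.4·25.5 + 0.13·32.8633 + 0.24·60.5 + 0.23·17.94 = 33.1184.
Var(X) = E[X²] − (E[X])² = 33.1184 − 22.3918 = 10.7266.

10.727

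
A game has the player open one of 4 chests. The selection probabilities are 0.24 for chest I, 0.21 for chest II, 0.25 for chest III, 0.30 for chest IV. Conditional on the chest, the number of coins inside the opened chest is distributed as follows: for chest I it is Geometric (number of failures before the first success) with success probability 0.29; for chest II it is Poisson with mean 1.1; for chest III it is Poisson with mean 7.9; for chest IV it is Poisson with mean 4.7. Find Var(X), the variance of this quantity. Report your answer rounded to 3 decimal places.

Per component, I: μ=2.44828, E[X²]=14.4364; II: μ=1.1, E[X²]=2.31; III: μ=7.9, E[X²]=70.31; IV: μ=4.7, E[X²]=26.79.
E[X] = 0.24·2.44828 + 0.21·1.1 + 0.25·7.9 + 0.3·4.7 = 4.20359.
E[X²] = 0.24·14.4364 + 0.21·2.31 + 0.25·70.31 + 0.3·26.79 = 29.5643.
Var(X) = E[X²] − (E[X])² = 29.5643 − 17.6701 = 11.8942.

11.894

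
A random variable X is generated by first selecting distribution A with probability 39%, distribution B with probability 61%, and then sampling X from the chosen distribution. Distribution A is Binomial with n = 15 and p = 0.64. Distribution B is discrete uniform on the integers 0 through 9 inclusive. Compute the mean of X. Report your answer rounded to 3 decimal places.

6.489

Component means — A: 9.6; B: 4.5.
E[X] = 0.39·9.6 + 0.61·4.5 = 6.489.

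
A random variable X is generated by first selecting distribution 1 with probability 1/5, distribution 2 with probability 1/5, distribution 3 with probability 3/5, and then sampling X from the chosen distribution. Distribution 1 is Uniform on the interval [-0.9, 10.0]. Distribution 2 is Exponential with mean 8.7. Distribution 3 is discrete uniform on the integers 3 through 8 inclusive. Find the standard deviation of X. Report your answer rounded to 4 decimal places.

Per component, 1: μ=4.55, E[X²]=30.6033; 2: μ=8.7, E[X²]=151.38; 3: μ=5.5, E[X²]=33.1667.
E[X] = 0.2·4.55 + 0.2·8.7 + 0.6·5.5 = 5.95.
E[X²] = 0.2·30.6033 + 0.2·151.38 + 0.6·33.1667 = 56.2967.
Var(X) = E[X²] − (E[X])² = 56.2967 − 35.4025 = 20.8942.
SD(X) = √20.8942 = 4.57101.

4.5710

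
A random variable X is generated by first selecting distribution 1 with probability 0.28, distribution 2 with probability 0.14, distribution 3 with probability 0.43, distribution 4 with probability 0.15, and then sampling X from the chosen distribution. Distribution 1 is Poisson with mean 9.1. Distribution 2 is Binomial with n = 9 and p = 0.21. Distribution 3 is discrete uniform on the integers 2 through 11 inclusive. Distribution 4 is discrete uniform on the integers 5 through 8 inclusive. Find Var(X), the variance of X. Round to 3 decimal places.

Per component, 1: μ=9.1, E[X²]=91.91; 2: μ=1.89, E[X²]=5.0652; 3: μ=6.5, E[X²]=50.5; 4: μ=6.5, E[X²]=43.5.
E[X] = 0.28·9.1 + 0.14·1.89 + 0.43·6.5 + 0.15·6.5 = 6.5826.
E[X²] = 0.28·91.91 + 0.14·5.0652 + 0.43·50.5 + 0.15·43.5 = 54.6839.
Var(X) = E[X²] − (E[X])² = 54.6839 − 43.3306 = 11.3533.

11.353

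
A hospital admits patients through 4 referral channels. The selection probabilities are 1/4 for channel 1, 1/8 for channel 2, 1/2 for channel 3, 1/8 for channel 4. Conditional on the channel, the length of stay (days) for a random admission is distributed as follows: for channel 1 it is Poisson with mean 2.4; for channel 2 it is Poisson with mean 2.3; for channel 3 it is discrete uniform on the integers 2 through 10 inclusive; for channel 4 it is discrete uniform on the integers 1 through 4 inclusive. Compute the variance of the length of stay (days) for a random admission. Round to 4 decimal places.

Per component, 1: μ=2.4, E[X²]=8.16; 2: μ=2.3, E[X²]=7.59; 3: μ=6, E[X²]=42.6667; 4: μ=2.5, E[X²]=7.5.
E[X] = 0.25·2.4 + 0.125·2.3 + 0.5·6 + 0.125·2.5 = 4.2.
E[X²] = 0.25·8.16 + 0.125·7.59 + 0.5·42.6667 + 0.125·7.5 = 25.2596.
Var(X) = E[X²] − (E[X])² = 25.2596 − 17.64 = 7.61958.

7.6196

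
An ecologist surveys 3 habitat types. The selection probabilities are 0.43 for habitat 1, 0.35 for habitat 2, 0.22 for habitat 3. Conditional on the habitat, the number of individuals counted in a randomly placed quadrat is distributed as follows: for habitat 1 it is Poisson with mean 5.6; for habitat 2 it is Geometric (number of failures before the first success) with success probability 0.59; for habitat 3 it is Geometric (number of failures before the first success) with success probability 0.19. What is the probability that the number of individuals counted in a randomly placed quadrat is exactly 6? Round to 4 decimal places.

Conditional on each habitat, P(X = 6): 1: 0.158397; 2: 0.00280256; 3: 0.0536616.
By total probability, P(X = 6) = 0.43·0.158397 + 0.35·0.00280256 + 0.22·0.0536616 = 0.0808971.

0.0809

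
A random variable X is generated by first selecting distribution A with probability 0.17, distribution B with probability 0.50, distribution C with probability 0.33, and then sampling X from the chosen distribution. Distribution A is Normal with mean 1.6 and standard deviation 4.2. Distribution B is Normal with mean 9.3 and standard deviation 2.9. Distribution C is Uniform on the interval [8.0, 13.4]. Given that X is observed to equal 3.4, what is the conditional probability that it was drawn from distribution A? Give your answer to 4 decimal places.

0.6291

Likelihoods f(3.4 | ·): A: 0.0866516; B: 0.0173666; C: 0.
Posterior ∝ prior × likelihood. Numerator for A: 0.17·0.0866516 = 0.0147308.
Normalizing constant: 0.17·0.0866516 + 0.5·0.0173666 + 0.33·0 = 0.023414.
P(A | observation) = 0.0147308 / 0.023414 = 0.629142.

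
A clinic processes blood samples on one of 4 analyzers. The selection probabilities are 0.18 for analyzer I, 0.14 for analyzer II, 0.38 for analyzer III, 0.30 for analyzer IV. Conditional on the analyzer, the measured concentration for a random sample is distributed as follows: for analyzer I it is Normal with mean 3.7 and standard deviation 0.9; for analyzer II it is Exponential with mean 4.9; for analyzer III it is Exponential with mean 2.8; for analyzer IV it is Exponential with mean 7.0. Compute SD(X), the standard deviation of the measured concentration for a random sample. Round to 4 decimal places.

Per component, I: μ=3.7, E[X²]=14.5; II: μ=4.9, E[X²]=48.02; III: μ=2.8, E[X²]=15.68; IV: μ=7, E[X²]=98.
E[X] = 0.18·3.7 + 0.14·4.9 + 0.38·2.8 + 0.3·7 = 4.516.
E[X²] = 0.18·14.5 + 0.14·48.02 + 0.38·15.68 + 0.3·98 = 44.6912.
Var(X) = E[X²] − (E[X])² = 44.6912 − 20.3943 = 24.2969.
SD(X) = √24.2969 = 4.92919.

4.9292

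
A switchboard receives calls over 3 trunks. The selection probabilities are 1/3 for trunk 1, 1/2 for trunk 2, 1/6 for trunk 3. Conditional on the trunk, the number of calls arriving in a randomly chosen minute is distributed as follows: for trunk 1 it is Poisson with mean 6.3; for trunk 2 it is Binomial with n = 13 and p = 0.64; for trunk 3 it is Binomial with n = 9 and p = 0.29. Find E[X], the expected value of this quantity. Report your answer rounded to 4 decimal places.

6.6950

Component means — 1: 6.3; 2: 8.32; 3: 2.61.
E[X] = 0.333333·6.3 + 0.5·8.32 + 0.166667·2.61 = 6.695.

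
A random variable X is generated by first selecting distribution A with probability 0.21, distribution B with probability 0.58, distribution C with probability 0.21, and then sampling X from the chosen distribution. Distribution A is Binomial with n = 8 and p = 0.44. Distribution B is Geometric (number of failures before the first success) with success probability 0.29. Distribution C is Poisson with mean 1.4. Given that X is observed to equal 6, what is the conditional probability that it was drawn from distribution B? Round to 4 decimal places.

Likelihoods P(X=6 | ·): A: 0.0637162; B: 0.0371491; C: 0.00257883.
Posterior ∝ prior × likelihood. Numerator for B: 0.58·0.0371491 = 0.0215465.
Normalizing constant: 0.21·0.0637162 + 0.58·0.0371491 + 0.21·0.00257883 = 0.0354684.
P(B | observation) = 0.0215465 / 0.0354684 = 0.607483.

0.6075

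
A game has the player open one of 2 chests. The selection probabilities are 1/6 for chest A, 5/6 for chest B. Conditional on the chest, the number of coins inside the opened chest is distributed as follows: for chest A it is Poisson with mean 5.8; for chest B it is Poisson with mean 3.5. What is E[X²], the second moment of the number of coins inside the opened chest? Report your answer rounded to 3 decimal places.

For each component E[X²] = Var + (mean)², giving A: 39.44; B: 15.75.
Overall E[X²] = 0.166667·39.44 + 0.833333·15.75 = 19.6983.

19.698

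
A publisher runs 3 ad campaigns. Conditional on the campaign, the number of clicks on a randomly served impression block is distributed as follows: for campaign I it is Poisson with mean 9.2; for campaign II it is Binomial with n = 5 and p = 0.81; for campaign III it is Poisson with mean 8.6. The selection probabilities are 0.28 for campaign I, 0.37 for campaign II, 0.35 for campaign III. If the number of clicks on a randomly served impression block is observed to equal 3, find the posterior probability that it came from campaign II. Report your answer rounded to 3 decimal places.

0.871

Likelihoods P(X=3 | ·): I: 0.013113; II: 0.19185; III: 0.0195169.
Posterior ∝ prior × likelihood. Numerator for II: 0.37·0.19185 = 0.0709846.
Normalizing constant: 0.28·0.013113 + 0.37·0.19185 + 0.35·0.0195169 = 0.0814871.
P(II | observation) = 0.0709846 / 0.0814871 = 0.871114.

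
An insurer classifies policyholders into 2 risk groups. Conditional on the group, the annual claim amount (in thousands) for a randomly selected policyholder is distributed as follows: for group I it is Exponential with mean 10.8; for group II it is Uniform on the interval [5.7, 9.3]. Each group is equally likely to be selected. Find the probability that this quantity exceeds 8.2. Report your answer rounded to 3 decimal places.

Conditional on each group, P(X > 8.2): I: 0.468013; II: 0.305556.
By total probability, P(X > 8.2) = 0.5·0.468013 + 0.5·0.305556 = 0.386784.

0.387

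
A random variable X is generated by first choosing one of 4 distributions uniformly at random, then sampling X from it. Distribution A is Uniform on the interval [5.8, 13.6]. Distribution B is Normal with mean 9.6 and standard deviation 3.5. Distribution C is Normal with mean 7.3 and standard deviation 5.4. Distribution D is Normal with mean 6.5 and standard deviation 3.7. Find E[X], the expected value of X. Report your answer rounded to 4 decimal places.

8.2750

Component means — A: 9.7; B: 9.6; C: 7.3; D: 6.5.
E[X] = 0.25·9.7 + 0.25·9.6 + 0.25·7.3 + 0.25·6.5 = 8.275.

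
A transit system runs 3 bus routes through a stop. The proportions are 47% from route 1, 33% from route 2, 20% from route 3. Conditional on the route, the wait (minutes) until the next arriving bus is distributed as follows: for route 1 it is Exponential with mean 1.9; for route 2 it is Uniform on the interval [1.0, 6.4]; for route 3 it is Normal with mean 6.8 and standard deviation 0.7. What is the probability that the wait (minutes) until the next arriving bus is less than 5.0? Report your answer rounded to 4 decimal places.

Conditional on each route, P(X < 5.0): 1: 0.928035; 2: 0.740741; 3: 0.005064.
By total probability, P(X < 5.0) = 0.47·0.928035 + 0.33·0.740741 + 0.2·0.005064 = 0.681634.

0.6816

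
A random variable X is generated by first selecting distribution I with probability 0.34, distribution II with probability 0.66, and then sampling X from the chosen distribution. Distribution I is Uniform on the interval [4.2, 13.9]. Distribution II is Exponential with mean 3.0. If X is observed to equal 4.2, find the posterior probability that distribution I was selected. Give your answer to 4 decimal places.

Likelihoods f(4.2 | ·): I: 0.103093; II: 0.082199.
Posterior ∝ prior × likelihood. Numerator for I: 0.34·0.103093 = 0.0350515.
Normalizing constant: 0.34·0.103093 + 0.66·0.082199 = 0.0893029.
P(I | observation) = 0.0350515 / 0.0893029 = 0.392502.

0.3925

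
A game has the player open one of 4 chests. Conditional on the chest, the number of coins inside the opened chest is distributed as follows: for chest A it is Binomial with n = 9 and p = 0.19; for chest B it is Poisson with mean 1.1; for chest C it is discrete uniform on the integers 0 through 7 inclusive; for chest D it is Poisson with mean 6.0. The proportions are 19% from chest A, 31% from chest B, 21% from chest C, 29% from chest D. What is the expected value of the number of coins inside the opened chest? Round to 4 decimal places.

Component means — A: 1.71; B: 1.1; C: 3.5; D: 6.
E[X] = 0.19·1.71 + 0.31·1.1 + 0.21·3.5 + 0.29·6 = 3.1409.

3.1409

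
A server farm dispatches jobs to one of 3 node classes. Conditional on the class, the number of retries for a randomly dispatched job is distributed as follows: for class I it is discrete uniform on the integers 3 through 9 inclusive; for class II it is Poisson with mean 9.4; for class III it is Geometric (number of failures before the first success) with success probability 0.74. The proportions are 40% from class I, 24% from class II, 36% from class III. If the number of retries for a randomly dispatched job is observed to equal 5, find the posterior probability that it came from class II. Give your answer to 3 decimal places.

Likelihoods P(X=5 | ·): I: 0.142857; II: 0.0505929; III: 0.000879222.
Posterior ∝ prior × likelihood. Numerator for II: 0.24·0.0505929 = 0.0121423.
Normalizing constant: 0.4·0.142857 + 0.24·0.0505929 + 0.36·0.000879222 = 0.0696017.
P(II | observation) = 0.0121423 / 0.0696017 = 0.174454.

0.174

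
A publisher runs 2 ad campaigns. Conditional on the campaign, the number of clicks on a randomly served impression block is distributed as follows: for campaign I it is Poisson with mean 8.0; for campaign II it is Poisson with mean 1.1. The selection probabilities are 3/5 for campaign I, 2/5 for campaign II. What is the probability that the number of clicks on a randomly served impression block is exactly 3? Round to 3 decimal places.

0.047

Conditional on each campaign, P(X = 3): I: 0.0286261; II: 0.0738419.
By total probability, P(X = 3) = 0.6·0.0286261 + 0.4·0.0738419 = 0.0467124.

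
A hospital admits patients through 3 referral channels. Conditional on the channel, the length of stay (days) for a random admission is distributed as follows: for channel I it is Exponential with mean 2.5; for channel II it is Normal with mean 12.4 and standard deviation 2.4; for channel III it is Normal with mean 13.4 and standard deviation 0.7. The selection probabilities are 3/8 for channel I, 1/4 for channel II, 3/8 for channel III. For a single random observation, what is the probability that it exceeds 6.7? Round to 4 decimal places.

0.6485

Conditional on each channel, P(X > 6.7): I: 0.0685632; II: 0.991226; III: 1.
By total probability, P(X > 6.7) = 0.375·0.0685632 + 0.25·0.991226 + 0.375·1 = 0.648518.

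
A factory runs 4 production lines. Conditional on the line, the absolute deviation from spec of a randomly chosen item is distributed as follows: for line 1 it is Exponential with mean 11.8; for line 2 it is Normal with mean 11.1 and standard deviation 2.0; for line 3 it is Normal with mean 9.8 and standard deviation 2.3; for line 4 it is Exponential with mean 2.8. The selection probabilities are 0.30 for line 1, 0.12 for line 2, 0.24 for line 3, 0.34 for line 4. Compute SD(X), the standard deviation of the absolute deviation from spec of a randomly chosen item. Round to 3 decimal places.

7.849

Per component, 1: μ=11.8, E[X²]=278.48; 2: μ=11.1, E[X²]=127.21; 3: μ=9.8, E[X²]=101.33; 4: μ=2.8, E[X²]=15.68.
E[X] = 0.3·11.8 + 0.12·11.1 + 0.24·9.8 + 0.34·2.8 = 8.176.
E[X²] = 0.3·278.48 + 0.12·127.21 + 0.24·101.33 + 0.34·15.68 = 128.46.
Var(X) = E[X²] − (E[X])² = 128.46 − 66.847 = 61.6126.
SD(X) = √61.6126 = 7.84937.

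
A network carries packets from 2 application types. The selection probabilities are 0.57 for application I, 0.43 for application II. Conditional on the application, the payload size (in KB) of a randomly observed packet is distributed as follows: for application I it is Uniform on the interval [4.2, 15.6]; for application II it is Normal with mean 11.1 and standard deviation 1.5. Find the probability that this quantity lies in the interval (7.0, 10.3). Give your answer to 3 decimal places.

Conditional on each application, P(7.0 < X < 10.3): I: 0.289474; II: 0.293767.
By total probability, P(7.0 < X < 10.3) = 0.57·0.289474 + 0.43·0.293767 = 0.29132.

0.291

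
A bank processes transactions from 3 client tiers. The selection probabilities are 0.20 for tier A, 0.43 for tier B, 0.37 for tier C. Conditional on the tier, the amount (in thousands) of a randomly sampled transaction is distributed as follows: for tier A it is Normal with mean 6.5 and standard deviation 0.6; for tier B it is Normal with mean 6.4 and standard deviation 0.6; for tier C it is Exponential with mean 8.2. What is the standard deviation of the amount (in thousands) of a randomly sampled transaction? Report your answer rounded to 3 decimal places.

5.083

Per component, A: μ=6.5, E[X²]=42.61; B: μ=6.4, E[X²]=41.32; C: μ=8.2, E[X²]=134.48.
E[X] = 0.2·6.5 + 0.43·6.4 + 0.37·8.2 = 7.086.
E[X²] = 0.2·42.61 + 0.43·41.32 + 0.37·134.48 = 76.0472.
Var(X) = E[X²] − (E[X])² = 76.0472 − 50.2114 = 25.8358.
SD(X) = √25.8358 = 5.08289.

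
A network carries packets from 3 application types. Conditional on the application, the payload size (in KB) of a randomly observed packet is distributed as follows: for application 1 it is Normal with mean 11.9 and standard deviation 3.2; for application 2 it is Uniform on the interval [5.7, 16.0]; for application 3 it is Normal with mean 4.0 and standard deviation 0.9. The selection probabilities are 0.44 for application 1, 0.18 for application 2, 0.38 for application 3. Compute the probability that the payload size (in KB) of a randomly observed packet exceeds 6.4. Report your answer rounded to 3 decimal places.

Conditional on each application, P(X > 6.4): 1: 0.95717; 2: 0.932039; 3: 0.00383038.
By total probability, P(X > 6.4) = 0.44·0.95717 + 0.18·0.932039 + 0.38·0.00383038 = 0.590377.

0.590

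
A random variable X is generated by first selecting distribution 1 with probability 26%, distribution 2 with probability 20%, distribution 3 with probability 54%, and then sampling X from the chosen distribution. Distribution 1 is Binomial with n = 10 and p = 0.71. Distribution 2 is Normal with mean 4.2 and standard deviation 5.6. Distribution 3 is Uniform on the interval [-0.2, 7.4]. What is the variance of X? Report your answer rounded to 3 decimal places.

11.603

Per component, 1: μ=7.1, E[X²]=52.469; 2: μ=4.2, E[X²]=49; 3: μ=3.6, E[X²]=17.7733.
E[X] = 0.26·7.1 + 0.2·4.2 + 0.54·3.6 = 4.63.
E[X²] = 0.26·52.469 + 0.2·49 + 0.54·17.7733 = 33.0395.
Var(X) = E[X²] − (E[X])² = 33.0395 − 21.4369 = 11.6026.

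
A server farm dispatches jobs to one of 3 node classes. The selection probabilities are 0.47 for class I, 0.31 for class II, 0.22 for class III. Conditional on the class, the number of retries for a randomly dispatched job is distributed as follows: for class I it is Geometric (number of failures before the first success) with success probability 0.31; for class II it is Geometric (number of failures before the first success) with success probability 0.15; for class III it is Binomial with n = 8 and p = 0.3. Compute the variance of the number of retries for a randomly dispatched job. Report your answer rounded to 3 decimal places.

17.911

Per component, I: μ=2.22581, E[X²]=12.1342; II: μ=5.66667, E[X²]=69.8889; III: μ=2.4, E[X²]=7.44.
E[X] = 0.47·2.22581 + 0.31·5.66667 + 0.22·2.4 = 3.3308.
E[X²] = 0.47·12.1342 + 0.31·69.8889 + 0.22·7.44 = 29.0054.
Var(X) = E[X²] − (E[X])² = 29.0054 − 11.0942 = 17.9112.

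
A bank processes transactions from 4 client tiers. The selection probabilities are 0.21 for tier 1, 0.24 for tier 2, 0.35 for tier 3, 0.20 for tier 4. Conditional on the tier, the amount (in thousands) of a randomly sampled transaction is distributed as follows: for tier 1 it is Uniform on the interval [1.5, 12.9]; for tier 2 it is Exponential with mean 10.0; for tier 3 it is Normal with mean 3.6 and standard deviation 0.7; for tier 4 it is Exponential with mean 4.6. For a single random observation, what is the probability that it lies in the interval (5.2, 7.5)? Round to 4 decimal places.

Conditional on each tier, P(5.2 < X < 7.5): 1: 0.201754; 2: 0.122154; 3: 0.0111355; 4: 0.127048.
By total probability, P(5.2 < X < 7.5) = 0.21·0.201754 + 0.24·0.122154 + 0.35·0.0111355 + 0.2·0.127048 = 0.100992.

0.1010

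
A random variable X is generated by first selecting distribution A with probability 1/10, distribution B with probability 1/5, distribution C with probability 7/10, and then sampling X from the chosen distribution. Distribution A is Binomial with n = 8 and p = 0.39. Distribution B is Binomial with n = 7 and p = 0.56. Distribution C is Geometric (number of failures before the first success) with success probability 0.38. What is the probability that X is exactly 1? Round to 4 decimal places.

0.1804

Conditional on each component, P(X = 1): A: 0.0980536; B: 0.0284448; C: 0.2356.
By total probability, P(X = 1) = 0.1·0.0980536 + 0.2·0.0284448 + 0.7·0.2356 = 0.180414.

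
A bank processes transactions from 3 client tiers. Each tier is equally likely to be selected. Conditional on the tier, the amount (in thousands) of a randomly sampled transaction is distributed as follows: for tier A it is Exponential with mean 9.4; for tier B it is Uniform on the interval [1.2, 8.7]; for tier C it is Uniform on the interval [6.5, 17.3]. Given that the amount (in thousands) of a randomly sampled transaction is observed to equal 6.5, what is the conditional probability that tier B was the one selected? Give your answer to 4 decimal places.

0.4775

Likelihoods f(6.5 | ·): A: 0.0532797; B: 0.133333; C: 0.0925926.
Posterior ∝ prior × likelihood. Numerator for B: 0.333333·0.133333 = 0.0444444.
Normalizing constant: 0.333333·0.0532797 + 0.333333·0.133333 + 0.333333·0.0925926 = 0.0930686.
P(B | observation) = 0.0444444 / 0.0930686 = 0.477545.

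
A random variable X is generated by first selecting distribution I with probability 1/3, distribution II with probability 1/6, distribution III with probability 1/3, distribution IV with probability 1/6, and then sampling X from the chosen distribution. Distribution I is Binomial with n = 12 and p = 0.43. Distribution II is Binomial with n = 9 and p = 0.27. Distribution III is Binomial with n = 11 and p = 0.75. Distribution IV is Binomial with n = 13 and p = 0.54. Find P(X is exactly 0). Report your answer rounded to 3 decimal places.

Conditional on each component, P(X = 0): I: 0.00117625; II: 0.0588716; III: 2.38419e-07; IV: 4.12907e-05.
By total probability, P(X = 0) = 0.333333·0.00117625 + 0.166667·0.0588716 + 0.333333·2.38419e-07 + 0.166667·4.12907e-05 = 0.010211.

0.010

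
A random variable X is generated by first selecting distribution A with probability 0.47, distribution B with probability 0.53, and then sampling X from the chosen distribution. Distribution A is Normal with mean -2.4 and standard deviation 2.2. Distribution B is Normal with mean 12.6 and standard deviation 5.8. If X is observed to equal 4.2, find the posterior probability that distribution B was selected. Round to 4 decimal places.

Likelihoods f(4.2 | ·): A: 0.00201448; B: 0.0240999.
Posterior ∝ prior × likelihood. Numerator for B: 0.53·0.0240999 = 0.0127729.
Normalizing constant: 0.47·0.00201448 + 0.53·0.0240999 = 0.0137197.
P(B | observation) = 0.0127729 / 0.0137197 = 0.93099.

0.9310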